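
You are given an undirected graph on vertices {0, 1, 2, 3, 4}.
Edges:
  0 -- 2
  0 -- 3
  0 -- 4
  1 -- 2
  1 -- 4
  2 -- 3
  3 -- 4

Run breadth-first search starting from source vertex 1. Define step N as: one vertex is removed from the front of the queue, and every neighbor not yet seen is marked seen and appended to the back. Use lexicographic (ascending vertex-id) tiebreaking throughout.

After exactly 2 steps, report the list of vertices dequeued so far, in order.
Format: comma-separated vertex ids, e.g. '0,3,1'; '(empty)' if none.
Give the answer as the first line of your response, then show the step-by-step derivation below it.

1,2

step 1: dequeue 1; queue=[2,4]; order=1
step 2: dequeue 2; queue=[4,0,3]; order=1,2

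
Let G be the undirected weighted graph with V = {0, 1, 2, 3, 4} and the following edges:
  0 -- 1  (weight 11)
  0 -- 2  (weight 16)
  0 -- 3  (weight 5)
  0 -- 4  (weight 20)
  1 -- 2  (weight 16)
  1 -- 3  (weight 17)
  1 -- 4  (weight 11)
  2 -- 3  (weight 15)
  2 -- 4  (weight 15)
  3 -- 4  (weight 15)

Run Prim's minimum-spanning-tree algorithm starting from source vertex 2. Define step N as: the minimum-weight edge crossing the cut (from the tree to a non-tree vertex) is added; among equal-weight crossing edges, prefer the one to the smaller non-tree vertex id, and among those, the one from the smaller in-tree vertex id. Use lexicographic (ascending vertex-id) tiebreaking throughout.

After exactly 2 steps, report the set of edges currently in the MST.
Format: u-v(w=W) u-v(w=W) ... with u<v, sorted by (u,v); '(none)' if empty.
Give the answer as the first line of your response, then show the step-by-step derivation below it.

0-3(w=5) 2-3(w=15)

step 1: add edge 2-3 (w=15); MST = {2-3(w=15)}
step 2: add edge 0-3 (w=5); MST = {0-3(w=5) 2-3(w=15)}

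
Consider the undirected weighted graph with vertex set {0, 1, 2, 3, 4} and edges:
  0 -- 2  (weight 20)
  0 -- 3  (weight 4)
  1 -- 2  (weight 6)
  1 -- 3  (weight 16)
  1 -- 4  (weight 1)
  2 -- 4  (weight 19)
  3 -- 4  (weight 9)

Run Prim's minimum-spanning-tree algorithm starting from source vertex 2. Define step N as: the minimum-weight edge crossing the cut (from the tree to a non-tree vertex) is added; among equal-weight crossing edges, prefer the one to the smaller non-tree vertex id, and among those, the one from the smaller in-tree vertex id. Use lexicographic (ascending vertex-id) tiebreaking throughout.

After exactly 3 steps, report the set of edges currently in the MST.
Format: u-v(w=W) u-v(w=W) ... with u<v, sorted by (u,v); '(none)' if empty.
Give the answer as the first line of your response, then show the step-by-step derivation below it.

1-2(w=6) 1-4(w=1) 3-4(w=9)

step 1: add edge 1-2 (w=6); MST = {1-2(w=6)}
step 2: add edge 1-4 (w=1); MST = {1-2(w=6) 1-4(w=1)}
step 3: add edge 3-4 (w=9); MST = {1-2(w=6) 1-4(w=1) 3-4(w=9)}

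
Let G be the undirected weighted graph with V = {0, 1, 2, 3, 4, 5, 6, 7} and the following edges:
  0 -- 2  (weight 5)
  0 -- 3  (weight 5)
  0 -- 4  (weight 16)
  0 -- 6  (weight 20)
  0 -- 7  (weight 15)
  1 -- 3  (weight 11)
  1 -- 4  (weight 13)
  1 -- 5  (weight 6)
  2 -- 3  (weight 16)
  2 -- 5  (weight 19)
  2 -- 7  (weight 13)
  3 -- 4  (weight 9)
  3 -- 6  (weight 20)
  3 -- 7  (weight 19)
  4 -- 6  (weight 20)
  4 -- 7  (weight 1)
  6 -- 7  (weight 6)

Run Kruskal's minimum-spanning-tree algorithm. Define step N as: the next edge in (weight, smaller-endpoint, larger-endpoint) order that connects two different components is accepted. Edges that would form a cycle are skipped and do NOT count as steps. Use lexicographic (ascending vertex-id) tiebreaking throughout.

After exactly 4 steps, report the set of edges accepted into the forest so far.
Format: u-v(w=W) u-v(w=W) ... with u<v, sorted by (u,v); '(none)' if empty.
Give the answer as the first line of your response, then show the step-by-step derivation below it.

0-2(w=5) 0-3(w=5) 1-5(w=6) 4-7(w=1)

step 1: add edge 4-7 (w=1); MST = {4-7(w=1)}
step 2: add edge 0-2 (w=5); MST = {0-2(w=5) 4-7(w=1)}
step 3: add edge 0-3 (w=5); MST = {0-2(w=5) 0-3(w=5) 4-7(w=1)}
step 4: add edge 1-5 (w=6); MST = {0-2(w=5) 0-3(w=5) 1-5(w=6) 4-7(w=1)}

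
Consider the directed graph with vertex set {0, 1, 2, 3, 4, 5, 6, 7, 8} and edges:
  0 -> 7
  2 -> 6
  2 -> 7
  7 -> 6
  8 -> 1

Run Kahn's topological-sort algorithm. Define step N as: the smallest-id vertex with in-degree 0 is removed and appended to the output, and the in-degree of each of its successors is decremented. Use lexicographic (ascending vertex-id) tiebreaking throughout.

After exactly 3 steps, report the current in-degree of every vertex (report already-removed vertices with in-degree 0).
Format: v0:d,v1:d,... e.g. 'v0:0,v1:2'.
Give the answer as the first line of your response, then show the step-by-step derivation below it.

v0:0,v1:1,v2:0,v3:0,v4:0,v5:0,v6:1,v7:0,v8:0

step 1: output 0; order=[0]; indeg=(0,1,0,0,0,0,2,1,0)
step 2: output 2; order=[0,2]; indeg=(0,1,0,0,0,0,1,0,0)
step 3: output 3; order=[0,2,3]; indeg=(0,1,0,0,0,0,1,0,0)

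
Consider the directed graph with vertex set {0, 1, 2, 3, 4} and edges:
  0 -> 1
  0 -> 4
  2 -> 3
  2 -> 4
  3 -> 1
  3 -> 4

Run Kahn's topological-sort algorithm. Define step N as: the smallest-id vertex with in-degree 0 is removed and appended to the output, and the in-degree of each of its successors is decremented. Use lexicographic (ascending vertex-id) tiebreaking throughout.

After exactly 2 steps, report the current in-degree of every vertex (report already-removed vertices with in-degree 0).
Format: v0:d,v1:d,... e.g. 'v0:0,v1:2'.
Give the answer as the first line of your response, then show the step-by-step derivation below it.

v0:0,v1:1,v2:0,v3:0,v4:1

step 1: output 0; order=[0]; indeg=(0,1,0,1,2)
step 2: output 2; order=[0,2]; indeg=(0,1,0,0,1)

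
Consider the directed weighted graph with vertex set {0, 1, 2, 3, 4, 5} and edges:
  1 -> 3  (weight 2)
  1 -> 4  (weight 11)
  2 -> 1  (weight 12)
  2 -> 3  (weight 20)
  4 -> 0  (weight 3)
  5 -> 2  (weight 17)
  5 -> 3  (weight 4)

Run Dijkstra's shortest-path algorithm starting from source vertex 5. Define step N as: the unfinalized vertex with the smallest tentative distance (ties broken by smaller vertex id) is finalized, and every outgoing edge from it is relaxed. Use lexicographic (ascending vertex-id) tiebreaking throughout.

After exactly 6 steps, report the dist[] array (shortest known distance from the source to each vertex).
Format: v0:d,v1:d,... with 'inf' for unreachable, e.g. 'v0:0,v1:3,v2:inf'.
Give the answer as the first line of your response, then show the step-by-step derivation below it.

v0:43,v1:29,v2:17,v3:4,v4:40,v5:0

step 1: dist = v0:inf,v1:inf,v2:17,v3:4,v4:inf,v5:0
step 2: dist = v0:inf,v1:inf,v2:17,v3:4,v4:inf,v5:0
step 3: dist = v0:inf,v1:29,v2:17,v3:4,v4:inf,v5:0
step 4: dist = v0:inf,v1:29,v2:17,v3:4,v4:40,v5:0
step 5: dist = v0:43,v1:29,v2:17,v3:4,v4:40,v5:0
step 6: dist = v0:43,v1:29,v2:17,v3:4,v4:40,v5:0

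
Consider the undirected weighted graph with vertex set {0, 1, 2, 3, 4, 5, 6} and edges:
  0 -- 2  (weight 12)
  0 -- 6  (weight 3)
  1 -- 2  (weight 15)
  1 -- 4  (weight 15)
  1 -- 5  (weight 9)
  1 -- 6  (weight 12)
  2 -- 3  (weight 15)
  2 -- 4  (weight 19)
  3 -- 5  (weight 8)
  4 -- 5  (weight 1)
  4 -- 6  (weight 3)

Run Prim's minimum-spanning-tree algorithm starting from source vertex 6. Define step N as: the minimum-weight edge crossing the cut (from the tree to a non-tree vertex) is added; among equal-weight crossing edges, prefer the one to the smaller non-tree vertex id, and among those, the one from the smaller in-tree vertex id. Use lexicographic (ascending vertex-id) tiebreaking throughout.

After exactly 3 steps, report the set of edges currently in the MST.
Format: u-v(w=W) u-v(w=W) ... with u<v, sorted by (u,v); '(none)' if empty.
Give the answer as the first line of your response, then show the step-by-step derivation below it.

0-6(w=3) 4-5(w=1) 4-6(w=3)

step 1: add edge 0-6 (w=3); MST = {0-6(w=3)}
step 2: add edge 4-6 (w=3); MST = {0-6(w=3) 4-6(w=3)}
step 3: add edge 4-5 (w=1); MST = {0-6(w=3) 4-5(w=1) 4-6(w=3)}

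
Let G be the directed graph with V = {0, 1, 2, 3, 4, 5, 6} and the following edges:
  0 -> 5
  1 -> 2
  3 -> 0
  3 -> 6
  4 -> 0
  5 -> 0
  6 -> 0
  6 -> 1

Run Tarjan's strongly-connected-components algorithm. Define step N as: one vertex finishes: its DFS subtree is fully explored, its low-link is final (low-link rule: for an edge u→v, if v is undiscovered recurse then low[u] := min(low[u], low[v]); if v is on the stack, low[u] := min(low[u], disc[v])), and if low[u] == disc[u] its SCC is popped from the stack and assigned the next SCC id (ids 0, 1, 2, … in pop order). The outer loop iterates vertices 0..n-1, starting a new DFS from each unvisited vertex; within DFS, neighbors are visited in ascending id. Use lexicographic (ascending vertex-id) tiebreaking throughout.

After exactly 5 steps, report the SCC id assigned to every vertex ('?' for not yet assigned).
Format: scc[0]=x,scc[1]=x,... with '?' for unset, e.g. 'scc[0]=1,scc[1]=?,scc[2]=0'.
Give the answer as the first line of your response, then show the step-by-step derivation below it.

scc[0]=0,scc[1]=2,scc[2]=1,scc[3]=?,scc[4]=?,scc[5]=0,scc[6]=3

step 1: low=(low[0]=0,low[1]=?,low[2]=?,low[3]=?,low[4]=?,low[5]=0,low[6]=?); scc=(scc[0]=?,scc[1]=?,scc[2]=?,scc[3]=?,scc[4]=?,scc[5]=?,scc[6]=?)
step 2: low=(low[0]=0,low[1]=?,low[2]=?,low[3]=?,low[4]=?,low[5]=0,low[6]=?); scc=(scc[0]=0,scc[1]=?,scc[2]=?,scc[3]=?,scc[4]=?,scc[5]=0,scc[6]=?)
step 3: low=(low[0]=0,low[1]=2,low[2]=3,low[3]=?,low[4]=?,low[5]=0,low[6]=?); scc=(scc[0]=0,scc[1]=?,scc[2]=1,scc[3]=?,scc[4]=?,scc[5]=0,scc[6]=?)
step 4: low=(low[0]=0,low[1]=2,low[2]=3,low[3]=?,low[4]=?,low[5]=0,low[6]=?); scc=(scc[0]=0,scc[1]=2,scc[2]=1,scc[3]=?,scc[4]=?,scc[5]=0,scc[6]=?)
step 5: low=(low[0]=0,low[1]=2,low[2]=3,low[3]=4,low[4]=?,low[5]=0,low[6]=5); scc=(scc[0]=0,scc[1]=2,scc[2]=1,scc[3]=?,scc[4]=?,scc[5]=0,scc[6]=3)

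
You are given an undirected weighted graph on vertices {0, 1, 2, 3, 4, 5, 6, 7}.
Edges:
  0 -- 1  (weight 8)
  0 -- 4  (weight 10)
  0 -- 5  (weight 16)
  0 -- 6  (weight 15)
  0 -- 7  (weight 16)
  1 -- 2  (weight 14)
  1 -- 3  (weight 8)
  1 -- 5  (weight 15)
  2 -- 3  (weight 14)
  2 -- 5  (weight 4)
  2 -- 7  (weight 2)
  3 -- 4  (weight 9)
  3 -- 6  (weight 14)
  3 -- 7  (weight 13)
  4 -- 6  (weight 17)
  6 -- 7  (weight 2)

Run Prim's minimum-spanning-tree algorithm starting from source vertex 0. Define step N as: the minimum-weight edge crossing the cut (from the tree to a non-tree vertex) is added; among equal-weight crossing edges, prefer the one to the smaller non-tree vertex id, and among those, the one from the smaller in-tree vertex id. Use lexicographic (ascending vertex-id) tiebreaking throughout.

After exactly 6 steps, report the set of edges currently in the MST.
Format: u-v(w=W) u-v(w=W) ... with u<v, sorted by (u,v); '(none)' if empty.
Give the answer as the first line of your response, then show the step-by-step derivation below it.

0-1(w=8) 1-3(w=8) 2-7(w=2) 3-4(w=9) 3-7(w=13) 6-7(w=2)

step 1: add edge 0-1 (w=8); MST = {0-1(w=8)}
step 2: add edge 1-3 (w=8); MST = {0-1(w=8) 1-3(w=8)}
step 3: add edge 3-4 (w=9); MST = {0-1(w=8) 1-3(w=8) 3-4(w=9)}
step 4: add edge 3-7 (w=13); MST = {0-1(w=8) 1-3(w=8) 3-4(w=9) 3-7(w=13)}
step 5: add edge 2-7 (w=2); MST = {0-1(w=8) 1-3(w=8) 2-7(w=2) 3-4(w=9) 3-7(w=13)}
step 6: add edge 6-7 (w=2); MST = {0-1(w=8) 1-3(w=8) 2-7(w=2) 3-4(w=9) 3-7(w=13) 6-7(w=2)}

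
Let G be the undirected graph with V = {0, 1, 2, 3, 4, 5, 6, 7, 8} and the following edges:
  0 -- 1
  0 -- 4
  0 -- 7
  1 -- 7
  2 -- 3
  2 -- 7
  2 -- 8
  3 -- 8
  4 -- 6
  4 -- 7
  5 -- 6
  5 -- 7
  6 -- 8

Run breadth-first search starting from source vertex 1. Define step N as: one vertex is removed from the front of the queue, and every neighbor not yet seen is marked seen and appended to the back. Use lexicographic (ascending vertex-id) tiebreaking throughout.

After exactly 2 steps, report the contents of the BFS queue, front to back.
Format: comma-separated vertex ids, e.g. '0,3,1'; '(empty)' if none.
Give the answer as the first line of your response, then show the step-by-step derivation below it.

7,4

step 1: dequeue 1; queue=[0,7]; order=1
step 2: dequeue 0; queue=[7,4]; order=1,0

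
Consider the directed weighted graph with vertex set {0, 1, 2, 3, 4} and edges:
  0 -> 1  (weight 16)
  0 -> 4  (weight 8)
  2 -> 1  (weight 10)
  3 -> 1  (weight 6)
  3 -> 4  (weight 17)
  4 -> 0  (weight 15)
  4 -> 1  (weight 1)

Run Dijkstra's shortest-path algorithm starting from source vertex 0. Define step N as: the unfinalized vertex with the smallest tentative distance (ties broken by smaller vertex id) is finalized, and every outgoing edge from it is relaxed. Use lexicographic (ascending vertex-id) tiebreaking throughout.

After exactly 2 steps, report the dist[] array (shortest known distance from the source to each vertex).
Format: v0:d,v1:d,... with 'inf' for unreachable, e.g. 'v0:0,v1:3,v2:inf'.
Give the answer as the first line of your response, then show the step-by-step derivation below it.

v0:0,v1:9,v2:inf,v3:inf,v4:8

step 1: dist = v0:0,v1:16,v2:inf,v3:inf,v4:8
step 2: dist = v0:0,v1:9,v2:inf,v3:inf,v4:8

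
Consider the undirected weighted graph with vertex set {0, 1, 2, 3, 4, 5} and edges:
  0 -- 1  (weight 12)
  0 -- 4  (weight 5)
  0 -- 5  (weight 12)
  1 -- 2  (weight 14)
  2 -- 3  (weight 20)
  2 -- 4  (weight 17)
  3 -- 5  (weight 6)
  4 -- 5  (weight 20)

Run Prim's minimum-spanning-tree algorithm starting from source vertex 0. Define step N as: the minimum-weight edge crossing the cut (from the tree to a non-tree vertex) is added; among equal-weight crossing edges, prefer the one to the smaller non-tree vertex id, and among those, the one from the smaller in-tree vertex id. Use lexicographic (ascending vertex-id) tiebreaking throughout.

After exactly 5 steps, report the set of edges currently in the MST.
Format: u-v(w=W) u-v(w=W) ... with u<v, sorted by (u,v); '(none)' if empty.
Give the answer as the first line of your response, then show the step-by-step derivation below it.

0-1(w=12) 0-4(w=5) 0-5(w=12) 1-2(w=14) 3-5(w=6)

step 1: add edge 0-4 (w=5); MST = {0-4(w=5)}
step 2: add edge 0-1 (w=12); MST = {0-1(w=12) 0-4(w=5)}
step 3: add edge 0-5 (w=12); MST = {0-1(w=12) 0-4(w=5) 0-5(w=12)}
step 4: add edge 3-5 (w=6); MST = {0-1(w=12) 0-4(w=5) 0-5(w=12) 3-5(w=6)}
step 5: add edge 1-2 (w=14); MST = {0-1(w=12) 0-4(w=5) 0-5(w=12) 1-2(w=14) 3-5(w=6)}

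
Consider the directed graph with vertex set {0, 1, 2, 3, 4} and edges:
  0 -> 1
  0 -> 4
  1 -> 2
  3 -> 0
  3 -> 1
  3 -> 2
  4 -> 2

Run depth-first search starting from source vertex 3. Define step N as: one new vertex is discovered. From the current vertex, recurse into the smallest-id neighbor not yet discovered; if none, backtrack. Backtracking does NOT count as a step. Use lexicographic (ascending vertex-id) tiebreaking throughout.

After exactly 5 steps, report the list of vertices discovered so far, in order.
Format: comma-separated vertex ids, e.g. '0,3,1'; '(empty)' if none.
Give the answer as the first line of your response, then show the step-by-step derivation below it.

3,0,1,2,4

step 1: discover 3; path=3; order=3
step 2: discover 0; path=3>0; order=3,0
step 3: discover 1; path=3>0>1; order=3,0,1
step 4: discover 2; path=3>0>1>2; order=3,0,1,2
step 5: discover 4; path=3>0>4; order=3,0,1,2,4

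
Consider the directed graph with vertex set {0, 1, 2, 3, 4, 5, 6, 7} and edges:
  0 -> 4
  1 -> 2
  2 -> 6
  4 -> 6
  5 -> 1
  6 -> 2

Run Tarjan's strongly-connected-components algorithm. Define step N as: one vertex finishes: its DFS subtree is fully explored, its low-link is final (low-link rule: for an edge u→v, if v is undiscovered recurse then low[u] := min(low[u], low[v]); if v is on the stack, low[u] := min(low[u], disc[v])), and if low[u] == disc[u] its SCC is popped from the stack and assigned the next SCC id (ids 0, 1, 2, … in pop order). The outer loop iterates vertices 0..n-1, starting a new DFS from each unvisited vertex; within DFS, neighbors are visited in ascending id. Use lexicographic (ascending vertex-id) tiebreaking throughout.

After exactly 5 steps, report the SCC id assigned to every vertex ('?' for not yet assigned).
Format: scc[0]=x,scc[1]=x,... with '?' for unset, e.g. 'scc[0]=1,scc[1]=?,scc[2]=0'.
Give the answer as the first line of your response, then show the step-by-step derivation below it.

scc[0]=2,scc[1]=3,scc[2]=0,scc[3]=?,scc[4]=1,scc[5]=?,scc[6]=0,scc[7]=?

step 1: low=(low[0]=0,low[1]=?,low[2]=2,low[3]=?,low[4]=1,low[5]=?,low[6]=2,low[7]=?); scc=(scc[0]=?,scc[1]=?,scc[2]=?,scc[3]=?,scc[4]=?,scc[5]=?,scc[6]=?,scc[7]=?)
step 2: low=(low[0]=0,low[1]=?,low[2]=2,low[3]=?,low[4]=1,low[5]=?,low[6]=2,low[7]=?); scc=(scc[0]=?,scc[1]=?,scc[2]=0,scc[3]=?,scc[4]=?,scc[5]=?,scc[6]=0,scc[7]=?)
step 3: low=(low[0]=0,low[1]=?,low[2]=2,low[3]=?,low[4]=1,low[5]=?,low[6]=2,low[7]=?); scc=(scc[0]=?,scc[1]=?,scc[2]=0,scc[3]=?,scc[4]=1,scc[5]=?,scc[6]=0,scc[7]=?)
step 4: low=(low[0]=0,low[1]=?,low[2]=2,low[3]=?,low[4]=1,low[5]=?,low[6]=2,low[7]=?); scc=(scc[0]=2,scc[1]=?,scc[2]=0,scc[3]=?,scc[4]=1,scc[5]=?,scc[6]=0,scc[7]=?)
step 5: low=(low[0]=0,low[1]=4,low[2]=2,low[3]=?,low[4]=1,low[5]=?,low[6]=2,low[7]=?); scc=(scc[0]=2,scc[1]=3,scc[2]=0,scc[3]=?,scc[4]=1,scc[5]=?,scc[6]=0,scc[7]=?)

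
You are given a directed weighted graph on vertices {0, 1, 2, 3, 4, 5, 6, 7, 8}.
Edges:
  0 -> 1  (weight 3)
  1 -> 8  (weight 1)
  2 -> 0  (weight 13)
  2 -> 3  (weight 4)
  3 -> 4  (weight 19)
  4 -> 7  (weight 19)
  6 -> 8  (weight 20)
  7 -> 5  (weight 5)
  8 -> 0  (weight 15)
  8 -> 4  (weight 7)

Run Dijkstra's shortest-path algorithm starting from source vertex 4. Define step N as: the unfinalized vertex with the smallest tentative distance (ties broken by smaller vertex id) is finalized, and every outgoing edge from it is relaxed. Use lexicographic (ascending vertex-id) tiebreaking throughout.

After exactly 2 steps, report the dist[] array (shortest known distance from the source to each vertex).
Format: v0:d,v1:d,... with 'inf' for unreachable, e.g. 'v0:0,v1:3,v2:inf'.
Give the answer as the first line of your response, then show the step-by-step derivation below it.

v0:inf,v1:inf,v2:inf,v3:inf,v4:0,v5:24,v6:inf,v7:19,v8:inf

step 1: dist = v0:inf,v1:inf,v2:inf,v3:inf,v4:0,v5:inf,v6:inf,v7:19,v8:inf
step 2: dist = v0:inf,v1:inf,v2:inf,v3:inf,v4:0,v5:24,v6:inf,v7:19,v8:inf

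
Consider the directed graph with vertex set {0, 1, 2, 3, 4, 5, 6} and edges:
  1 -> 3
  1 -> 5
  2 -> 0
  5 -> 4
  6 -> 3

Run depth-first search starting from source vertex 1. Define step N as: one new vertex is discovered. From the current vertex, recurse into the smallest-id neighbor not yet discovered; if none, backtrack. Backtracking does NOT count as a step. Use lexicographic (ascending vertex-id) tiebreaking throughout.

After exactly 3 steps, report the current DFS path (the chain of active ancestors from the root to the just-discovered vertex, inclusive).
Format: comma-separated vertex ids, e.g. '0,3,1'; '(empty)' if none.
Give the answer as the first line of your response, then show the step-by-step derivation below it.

1,5

step 1: discover 1; path=1; order=1
step 2: discover 3; path=1>3; order=1,3
step 3: discover 5; path=1>5; order=1,3,5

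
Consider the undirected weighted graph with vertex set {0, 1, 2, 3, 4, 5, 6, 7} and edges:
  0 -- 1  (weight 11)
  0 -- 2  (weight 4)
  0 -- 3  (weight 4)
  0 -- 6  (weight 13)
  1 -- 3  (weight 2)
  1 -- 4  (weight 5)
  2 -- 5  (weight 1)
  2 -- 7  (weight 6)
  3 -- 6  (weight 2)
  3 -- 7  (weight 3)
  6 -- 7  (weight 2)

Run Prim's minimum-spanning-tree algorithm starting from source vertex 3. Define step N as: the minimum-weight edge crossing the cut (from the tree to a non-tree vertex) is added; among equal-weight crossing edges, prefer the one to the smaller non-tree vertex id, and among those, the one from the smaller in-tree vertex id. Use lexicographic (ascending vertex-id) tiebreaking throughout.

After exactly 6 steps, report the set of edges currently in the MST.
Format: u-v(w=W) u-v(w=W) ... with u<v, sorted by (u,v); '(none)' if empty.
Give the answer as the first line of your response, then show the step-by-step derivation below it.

0-2(w=4) 0-3(w=4) 1-3(w=2) 2-5(w=1) 3-6(w=2) 6-7(w=2)

step 1: add edge 1-3 (w=2); MST = {1-3(w=2)}
step 2: add edge 3-6 (w=2); MST = {1-3(w=2) 3-6(w=2)}
step 3: add edge 6-7 (w=2); MST = {1-3(w=2) 3-6(w=2) 6-7(w=2)}
step 4: add edge 0-3 (w=4); MST = {0-3(w=4) 1-3(w=2) 3-6(w=2) 6-7(w=2)}
step 5: add edge 0-2 (w=4); MST = {0-2(w=4) 0-3(w=4) 1-3(w=2) 3-6(w=2) 6-7(w=2)}
step 6: add edge 2-5 (w=1); MST = {0-2(w=4) 0-3(w=4) 1-3(w=2) 2-5(w=1) 3-6(w=2) 6-7(w=2)}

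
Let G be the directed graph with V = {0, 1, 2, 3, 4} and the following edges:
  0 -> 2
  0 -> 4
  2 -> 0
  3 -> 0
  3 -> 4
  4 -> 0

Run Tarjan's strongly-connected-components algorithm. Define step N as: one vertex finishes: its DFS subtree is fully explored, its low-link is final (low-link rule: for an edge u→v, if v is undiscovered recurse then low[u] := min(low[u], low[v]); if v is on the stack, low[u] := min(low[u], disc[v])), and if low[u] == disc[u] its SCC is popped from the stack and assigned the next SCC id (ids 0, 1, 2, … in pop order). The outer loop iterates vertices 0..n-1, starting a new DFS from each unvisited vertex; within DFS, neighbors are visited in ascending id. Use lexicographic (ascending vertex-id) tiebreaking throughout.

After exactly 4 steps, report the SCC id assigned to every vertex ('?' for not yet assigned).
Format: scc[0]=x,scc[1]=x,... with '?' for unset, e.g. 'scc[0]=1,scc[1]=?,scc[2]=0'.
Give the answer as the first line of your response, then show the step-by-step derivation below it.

scc[0]=0,scc[1]=1,scc[2]=0,scc[3]=?,scc[4]=0

step 1: low=(low[0]=0,low[1]=?,low[2]=0,low[3]=?,low[4]=?); scc=(scc[0]=?,scc[1]=?,scc[2]=?,scc[3]=?,scc[4]=?)
step 2: low=(low[0]=0,low[1]=?,low[2]=0,low[3]=?,low[4]=0); scc=(scc[0]=?,scc[1]=?,scc[2]=?,scc[3]=?,scc[4]=?)
step 3: low=(low[0]=0,low[1]=?,low[2]=0,low[3]=?,low[4]=0); scc=(scc[0]=0,scc[1]=?,scc[2]=0,scc[3]=?,scc[4]=0)
step 4: low=(low[0]=0,low[1]=3,low[2]=0,low[3]=?,low[4]=0); scc=(scc[0]=0,scc[1]=1,scc[2]=0,scc[3]=?,scc[4]=0)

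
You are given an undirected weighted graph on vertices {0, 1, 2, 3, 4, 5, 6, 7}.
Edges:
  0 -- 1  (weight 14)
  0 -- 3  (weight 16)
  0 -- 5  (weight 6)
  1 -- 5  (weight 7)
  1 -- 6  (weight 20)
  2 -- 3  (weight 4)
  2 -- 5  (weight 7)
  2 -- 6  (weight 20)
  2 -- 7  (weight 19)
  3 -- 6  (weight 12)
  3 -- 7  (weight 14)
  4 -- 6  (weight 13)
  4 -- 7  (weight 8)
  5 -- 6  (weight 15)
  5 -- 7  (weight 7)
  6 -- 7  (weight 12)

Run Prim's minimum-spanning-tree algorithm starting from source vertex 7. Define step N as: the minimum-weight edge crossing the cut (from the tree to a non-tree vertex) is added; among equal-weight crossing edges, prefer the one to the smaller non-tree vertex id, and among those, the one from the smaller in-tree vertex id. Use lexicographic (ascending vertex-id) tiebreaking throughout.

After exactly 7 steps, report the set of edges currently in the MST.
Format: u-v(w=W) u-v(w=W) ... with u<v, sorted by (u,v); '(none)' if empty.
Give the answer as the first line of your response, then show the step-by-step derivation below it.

0-5(w=6) 1-5(w=7) 2-3(w=4) 2-5(w=7) 3-6(w=12) 4-7(w=8) 5-7(w=7)

step 1: add edge 5-7 (w=7); MST = {5-7(w=7)}
step 2: add edge 0-5 (w=6); MST = {0-5(w=6) 5-7(w=7)}
step 3: add edge 1-5 (w=7); MST = {0-5(w=6) 1-5(w=7) 5-7(w=7)}
step 4: add edge 2-5 (w=7); MST = {0-5(w=6) 1-5(w=7) 2-5(w=7) 5-7(w=7)}
step 5: add edge 2-3 (w=4); MST = {0-5(w=6) 1-5(w=7) 2-3(w=4) 2-5(w=7) 5-7(w=7)}
step 6: add edge 4-7 (w=8); MST = {0-5(w=6) 1-5(w=7) 2-3(w=4) 2-5(w=7) 4-7(w=8) 5-7(w=7)}
step 7: add edge 3-6 (w=12); MST = {0-5(w=6) 1-5(w=7) 2-3(w=4) 2-5(w=7) 3-6(w=12) 4-7(w=8) 5-7(w=7)}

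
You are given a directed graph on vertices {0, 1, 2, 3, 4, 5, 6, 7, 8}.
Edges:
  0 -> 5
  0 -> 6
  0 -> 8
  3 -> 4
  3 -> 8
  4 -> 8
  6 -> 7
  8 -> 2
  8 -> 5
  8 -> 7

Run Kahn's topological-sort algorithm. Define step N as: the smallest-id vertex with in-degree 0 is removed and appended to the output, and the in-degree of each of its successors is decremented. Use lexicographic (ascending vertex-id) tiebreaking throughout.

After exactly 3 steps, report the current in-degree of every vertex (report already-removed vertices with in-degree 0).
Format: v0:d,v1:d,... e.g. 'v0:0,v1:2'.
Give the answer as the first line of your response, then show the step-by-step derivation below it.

v0:0,v1:0,v2:1,v3:0,v4:0,v5:1,v6:0,v7:2,v8:1

step 1: output 0; order=[0]; indeg=(0,0,1,0,1,1,0,2,2)
step 2: output 1; order=[0,1]; indeg=(0,0,1,0,1,1,0,2,2)
step 3: output 3; order=[0,1,3]; indeg=(0,0,1,0,0,1,0,2,1)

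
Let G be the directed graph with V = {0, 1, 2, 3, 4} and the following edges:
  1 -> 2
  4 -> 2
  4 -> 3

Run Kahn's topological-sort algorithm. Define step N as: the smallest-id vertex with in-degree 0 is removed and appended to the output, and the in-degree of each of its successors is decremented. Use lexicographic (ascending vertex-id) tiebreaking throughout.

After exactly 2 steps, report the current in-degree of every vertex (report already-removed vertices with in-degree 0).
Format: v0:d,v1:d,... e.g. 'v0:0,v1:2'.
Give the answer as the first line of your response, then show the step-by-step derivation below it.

v0:0,v1:0,v2:1,v3:1,v4:0

step 1: output 0; order=[0]; indeg=(0,0,2,1,0)
step 2: output 1; order=[0,1]; indeg=(0,0,1,1,0)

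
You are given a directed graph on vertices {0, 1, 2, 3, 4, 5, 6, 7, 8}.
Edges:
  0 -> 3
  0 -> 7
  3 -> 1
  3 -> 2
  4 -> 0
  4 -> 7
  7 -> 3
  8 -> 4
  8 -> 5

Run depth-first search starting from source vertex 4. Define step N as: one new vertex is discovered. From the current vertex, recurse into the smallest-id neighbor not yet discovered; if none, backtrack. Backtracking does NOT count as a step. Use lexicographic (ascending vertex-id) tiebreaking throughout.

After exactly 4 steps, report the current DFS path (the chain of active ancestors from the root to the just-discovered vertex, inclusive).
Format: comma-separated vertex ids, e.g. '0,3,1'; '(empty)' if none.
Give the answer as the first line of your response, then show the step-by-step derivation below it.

4,0,3,1

step 1: discover 4; path=4; order=4
step 2: discover 0; path=4>0; order=4,0
step 3: discover 3; path=4>0>3; order=4,0,3
step 4: discover 1; path=4>0>3>1; order=4,0,3,1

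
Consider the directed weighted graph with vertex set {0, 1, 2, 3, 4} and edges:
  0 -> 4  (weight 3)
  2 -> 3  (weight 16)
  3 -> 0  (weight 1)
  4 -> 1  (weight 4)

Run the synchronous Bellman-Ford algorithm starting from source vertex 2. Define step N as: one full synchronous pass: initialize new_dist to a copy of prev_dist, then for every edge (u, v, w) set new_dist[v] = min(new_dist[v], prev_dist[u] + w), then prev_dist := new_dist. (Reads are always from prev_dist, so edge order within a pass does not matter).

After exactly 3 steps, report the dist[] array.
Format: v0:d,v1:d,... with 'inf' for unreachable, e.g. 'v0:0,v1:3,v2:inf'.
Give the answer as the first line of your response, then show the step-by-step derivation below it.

v0:17,v1:inf,v2:0,v3:16,v4:20

step 1: dist = v0:inf,v1:inf,v2:0,v3:16,v4:inf
step 2: dist = v0:17,v1:inf,v2:0,v3:16,v4:inf
step 3: dist = v0:17,v1:inf,v2:0,v3:16,v4:20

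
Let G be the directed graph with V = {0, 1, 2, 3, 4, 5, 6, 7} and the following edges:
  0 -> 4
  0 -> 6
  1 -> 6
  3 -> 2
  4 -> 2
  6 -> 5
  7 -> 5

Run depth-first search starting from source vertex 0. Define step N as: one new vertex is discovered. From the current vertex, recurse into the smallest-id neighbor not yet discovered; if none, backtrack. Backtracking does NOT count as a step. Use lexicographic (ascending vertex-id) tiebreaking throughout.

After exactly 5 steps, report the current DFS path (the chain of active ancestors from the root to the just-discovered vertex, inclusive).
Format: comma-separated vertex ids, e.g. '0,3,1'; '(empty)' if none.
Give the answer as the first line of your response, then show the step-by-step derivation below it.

0,6,5

step 1: discover 0; path=0; order=0
step 2: discover 4; path=0>4; order=0,4
step 3: discover 2; path=0>4>2; order=0,4,2
step 4: discover 6; path=0>6; order=0,4,2,6
step 5: discover 5; path=0>6>5; order=0,4,2,6,5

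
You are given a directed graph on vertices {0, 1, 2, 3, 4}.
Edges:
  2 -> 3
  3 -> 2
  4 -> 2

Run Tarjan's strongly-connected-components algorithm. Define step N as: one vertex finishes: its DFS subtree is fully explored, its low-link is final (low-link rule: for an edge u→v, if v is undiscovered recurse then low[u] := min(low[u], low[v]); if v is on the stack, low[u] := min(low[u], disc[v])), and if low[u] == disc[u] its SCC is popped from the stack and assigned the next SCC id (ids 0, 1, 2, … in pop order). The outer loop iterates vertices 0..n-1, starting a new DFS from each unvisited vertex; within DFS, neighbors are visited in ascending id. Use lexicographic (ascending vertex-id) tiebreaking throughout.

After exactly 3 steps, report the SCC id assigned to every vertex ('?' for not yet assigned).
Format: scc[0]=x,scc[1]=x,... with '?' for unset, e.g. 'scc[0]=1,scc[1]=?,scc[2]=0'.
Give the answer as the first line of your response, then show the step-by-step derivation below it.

scc[0]=0,scc[1]=1,scc[2]=?,scc[3]=?,scc[4]=?

step 1: low=(low[0]=0,low[1]=?,low[2]=?,low[3]=?,low[4]=?); scc=(scc[0]=0,scc[1]=?,scc[2]=?,scc[3]=?,scc[4]=?)
step 2: low=(low[0]=0,low[1]=1,low[2]=?,low[3]=?,low[4]=?); scc=(scc[0]=0,scc[1]=1,scc[2]=?,scc[3]=?,scc[4]=?)
step 3: low=(low[0]=0,low[1]=1,low[2]=2,low[3]=2,low[4]=?); scc=(scc[0]=0,scc[1]=1,scc[2]=?,scc[3]=?,scc[4]=?)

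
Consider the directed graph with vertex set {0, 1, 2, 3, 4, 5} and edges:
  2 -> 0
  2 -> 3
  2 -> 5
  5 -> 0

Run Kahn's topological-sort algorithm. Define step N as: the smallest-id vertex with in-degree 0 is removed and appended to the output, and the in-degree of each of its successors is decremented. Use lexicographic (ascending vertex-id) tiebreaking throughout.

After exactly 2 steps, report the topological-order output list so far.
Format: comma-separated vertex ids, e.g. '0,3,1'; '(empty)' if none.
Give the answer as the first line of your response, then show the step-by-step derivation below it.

1,2

step 1: output 1; order=[1]; indeg=(2,0,0,1,0,1)
step 2: output 2; order=[1,2]; indeg=(1,0,0,0,0,0)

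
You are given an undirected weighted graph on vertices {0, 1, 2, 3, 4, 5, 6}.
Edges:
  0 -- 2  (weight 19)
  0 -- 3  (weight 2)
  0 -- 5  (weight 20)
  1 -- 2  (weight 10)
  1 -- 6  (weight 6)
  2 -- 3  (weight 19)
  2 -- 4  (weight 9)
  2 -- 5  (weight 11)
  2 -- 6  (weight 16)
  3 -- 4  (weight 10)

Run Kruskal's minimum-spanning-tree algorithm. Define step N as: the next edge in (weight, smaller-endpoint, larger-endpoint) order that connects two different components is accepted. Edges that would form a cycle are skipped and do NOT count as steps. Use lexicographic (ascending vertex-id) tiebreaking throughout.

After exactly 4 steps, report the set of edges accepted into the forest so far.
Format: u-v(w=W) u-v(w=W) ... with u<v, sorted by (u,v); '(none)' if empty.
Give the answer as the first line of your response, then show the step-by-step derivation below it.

0-3(w=2) 1-2(w=10) 1-6(w=6) 2-4(w=9)

step 1: add edge 0-3 (w=2); MST = {0-3(w=2)}
step 2: add edge 1-6 (w=6); MST = {0-3(w=2) 1-6(w=6)}
step 3: add edge 2-4 (w=9); MST = {0-3(w=2) 1-6(w=6) 2-4(w=9)}
step 4: add edge 1-2 (w=10); MST = {0-3(w=2) 1-2(w=10) 1-6(w=6) 2-4(w=9)}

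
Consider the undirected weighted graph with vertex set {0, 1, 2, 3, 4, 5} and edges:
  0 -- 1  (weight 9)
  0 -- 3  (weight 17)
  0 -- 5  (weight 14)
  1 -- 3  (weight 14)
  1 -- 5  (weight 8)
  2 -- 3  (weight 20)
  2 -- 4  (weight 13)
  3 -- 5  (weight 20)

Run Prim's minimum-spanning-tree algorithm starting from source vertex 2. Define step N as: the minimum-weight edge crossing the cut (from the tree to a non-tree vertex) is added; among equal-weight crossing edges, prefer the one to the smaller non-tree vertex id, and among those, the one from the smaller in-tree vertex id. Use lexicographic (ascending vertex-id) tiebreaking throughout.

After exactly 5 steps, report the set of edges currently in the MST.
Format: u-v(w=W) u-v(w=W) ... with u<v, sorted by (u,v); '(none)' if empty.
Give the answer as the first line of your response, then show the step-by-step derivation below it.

0-1(w=9) 1-3(w=14) 1-5(w=8) 2-3(w=20) 2-4(w=13)

step 1: add edge 2-4 (w=13); MST = {2-4(w=13)}
step 2: add edge 2-3 (w=20); MST = {2-3(w=20) 2-4(w=13)}
step 3: add edge 1-3 (w=14); MST = {1-3(w=14) 2-3(w=20) 2-4(w=13)}
step 4: add edge 1-5 (w=8); MST = {1-3(w=14) 1-5(w=8) 2-3(w=20) 2-4(w=13)}
step 5: add edge 0-1 (w=9); MST = {0-1(w=9) 1-3(w=14) 1-5(w=8) 2-3(w=20) 2-4(w=13)}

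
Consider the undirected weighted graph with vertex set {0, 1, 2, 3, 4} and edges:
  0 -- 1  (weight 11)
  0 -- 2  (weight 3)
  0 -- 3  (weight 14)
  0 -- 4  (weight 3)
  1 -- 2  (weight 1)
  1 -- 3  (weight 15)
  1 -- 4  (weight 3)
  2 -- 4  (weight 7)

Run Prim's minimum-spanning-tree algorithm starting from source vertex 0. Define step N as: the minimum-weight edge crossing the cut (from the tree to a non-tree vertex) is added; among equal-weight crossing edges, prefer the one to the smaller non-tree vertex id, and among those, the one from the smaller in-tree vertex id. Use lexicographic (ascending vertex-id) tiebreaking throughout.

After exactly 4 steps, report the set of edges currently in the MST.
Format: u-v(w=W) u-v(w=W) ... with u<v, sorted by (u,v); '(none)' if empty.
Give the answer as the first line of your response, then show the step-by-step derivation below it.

0-2(w=3) 0-3(w=14) 0-4(w=3) 1-2(w=1)

step 1: add edge 0-2 (w=3); MST = {0-2(w=3)}
step 2: add edge 1-2 (w=1); MST = {0-2(w=3) 1-2(w=1)}
step 3: add edge 0-4 (w=3); MST = {0-2(w=3) 0-4(w=3) 1-2(w=1)}
step 4: add edge 0-3 (w=14); MST = {0-2(w=3) 0-3(w=14) 0-4(w=3) 1-2(w=1)}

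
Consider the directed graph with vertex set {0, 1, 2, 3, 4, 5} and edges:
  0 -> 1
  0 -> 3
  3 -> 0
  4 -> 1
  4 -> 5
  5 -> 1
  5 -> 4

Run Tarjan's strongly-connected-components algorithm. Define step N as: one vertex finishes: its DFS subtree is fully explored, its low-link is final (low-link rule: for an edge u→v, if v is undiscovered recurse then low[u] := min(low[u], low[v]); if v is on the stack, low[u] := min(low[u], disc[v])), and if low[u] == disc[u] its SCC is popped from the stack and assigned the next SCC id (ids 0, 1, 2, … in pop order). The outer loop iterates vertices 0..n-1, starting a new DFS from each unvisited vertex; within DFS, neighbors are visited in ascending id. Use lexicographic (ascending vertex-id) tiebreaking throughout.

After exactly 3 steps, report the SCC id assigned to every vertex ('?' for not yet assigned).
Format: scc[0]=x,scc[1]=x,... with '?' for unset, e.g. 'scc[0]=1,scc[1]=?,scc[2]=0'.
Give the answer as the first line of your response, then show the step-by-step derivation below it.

scc[0]=1,scc[1]=0,scc[2]=?,scc[3]=1,scc[4]=?,scc[5]=?

step 1: low=(low[0]=0,low[1]=1,low[2]=?,low[3]=?,low[4]=?,low[5]=?); scc=(scc[0]=?,scc[1]=0,scc[2]=?,scc[3]=?,scc[4]=?,scc[5]=?)
step 2: low=(low[0]=0,low[1]=1,low[2]=?,low[3]=0,low[4]=?,low[5]=?); scc=(scc[0]=?,scc[1]=0,scc[2]=?,scc[3]=?,scc[4]=?,scc[5]=?)
step 3: low=(low[0]=0,low[1]=1,low[2]=?,low[3]=0,low[4]=?,low[5]=?); scc=(scc[0]=1,scc[1]=0,scc[2]=?,scc[3]=1,scc[4]=?,scc[5]=?)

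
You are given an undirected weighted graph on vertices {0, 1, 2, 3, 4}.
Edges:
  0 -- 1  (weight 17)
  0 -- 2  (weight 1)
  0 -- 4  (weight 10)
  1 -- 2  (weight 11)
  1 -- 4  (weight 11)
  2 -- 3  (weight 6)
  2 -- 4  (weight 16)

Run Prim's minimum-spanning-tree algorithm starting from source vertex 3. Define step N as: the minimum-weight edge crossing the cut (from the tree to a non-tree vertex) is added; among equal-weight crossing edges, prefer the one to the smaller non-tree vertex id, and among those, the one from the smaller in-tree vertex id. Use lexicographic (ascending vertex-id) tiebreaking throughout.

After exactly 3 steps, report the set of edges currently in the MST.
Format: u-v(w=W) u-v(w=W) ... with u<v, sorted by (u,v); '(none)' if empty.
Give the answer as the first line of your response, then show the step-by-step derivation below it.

0-2(w=1) 0-4(w=10) 2-3(w=6)

step 1: add edge 2-3 (w=6); MST = {2-3(w=6)}
step 2: add edge 0-2 (w=1); MST = {0-2(w=1) 2-3(w=6)}
step 3: add edge 0-4 (w=10); MST = {0-2(w=1) 0-4(w=10) 2-3(w=6)}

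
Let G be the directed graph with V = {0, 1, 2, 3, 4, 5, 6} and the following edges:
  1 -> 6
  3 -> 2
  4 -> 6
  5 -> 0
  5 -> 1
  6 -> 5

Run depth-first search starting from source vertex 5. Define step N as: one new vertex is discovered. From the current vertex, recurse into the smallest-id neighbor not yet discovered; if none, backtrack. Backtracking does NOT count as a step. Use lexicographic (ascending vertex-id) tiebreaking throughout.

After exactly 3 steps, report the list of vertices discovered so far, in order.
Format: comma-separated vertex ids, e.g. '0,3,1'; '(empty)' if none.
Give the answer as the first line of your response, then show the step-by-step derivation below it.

5,0,1

step 1: discover 5; path=5; order=5
step 2: discover 0; path=5>0; order=5,0
step 3: discover 1; path=5>1; order=5,0,1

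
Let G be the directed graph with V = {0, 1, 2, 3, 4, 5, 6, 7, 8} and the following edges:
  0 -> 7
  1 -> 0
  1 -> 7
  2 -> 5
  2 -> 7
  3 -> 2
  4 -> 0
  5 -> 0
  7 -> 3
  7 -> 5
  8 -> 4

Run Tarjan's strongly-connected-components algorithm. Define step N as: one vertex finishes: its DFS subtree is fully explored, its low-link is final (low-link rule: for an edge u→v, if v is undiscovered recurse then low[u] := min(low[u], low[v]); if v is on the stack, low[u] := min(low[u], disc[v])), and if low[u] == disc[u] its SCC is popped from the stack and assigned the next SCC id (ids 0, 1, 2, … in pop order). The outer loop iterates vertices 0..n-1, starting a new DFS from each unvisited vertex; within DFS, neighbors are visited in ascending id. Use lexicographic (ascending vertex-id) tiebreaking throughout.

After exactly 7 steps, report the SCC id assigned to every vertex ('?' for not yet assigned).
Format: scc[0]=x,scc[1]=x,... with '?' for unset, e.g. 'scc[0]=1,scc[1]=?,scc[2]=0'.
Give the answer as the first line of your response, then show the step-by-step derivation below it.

scc[0]=0,scc[1]=1,scc[2]=0,scc[3]=0,scc[4]=2,scc[5]=0,scc[6]=?,scc[7]=0,scc[8]=?

step 1: low=(low[0]=0,low[1]=?,low[2]=3,low[3]=2,low[4]=?,low[5]=0,low[6]=?,low[7]=1,low[8]=?); scc=(scc[0]=?,scc[1]=?,scc[2]=?,scc[3]=?,scc[4]=?,scc[5]=?,scc[6]=?,scc[7]=?,scc[8]=?)
step 2: low=(low[0]=0,low[1]=?,low[2]=0,low[3]=2,low[4]=?,low[5]=0,low[6]=?,low[7]=1,low[8]=?); scc=(scc[0]=?,scc[1]=?,scc[2]=?,scc[3]=?,scc[4]=?,scc[5]=?,scc[6]=?,scc[7]=?,scc[8]=?)
step 3: low=(low[0]=0,low[1]=?,low[2]=0,low[3]=0,low[4]=?,low[5]=0,low[6]=?,low[7]=1,low[8]=?); scc=(scc[0]=?,scc[1]=?,scc[2]=?,scc[3]=?,scc[4]=?,scc[5]=?,scc[6]=?,scc[7]=?,scc[8]=?)
step 4: low=(low[0]=0,low[1]=?,low[2]=0,low[3]=0,low[4]=?,low[5]=0,low[6]=?,low[7]=0,low[8]=?); scc=(scc[0]=?,scc[1]=?,scc[2]=?,scc[3]=?,scc[4]=?,scc[5]=?,scc[6]=?,scc[7]=?,scc[8]=?)
step 5: low=(low[0]=0,low[1]=?,low[2]=0,low[3]=0,low[4]=?,low[5]=0,low[6]=?,low[7]=0,low[8]=?); scc=(scc[0]=0,scc[1]=?,scc[2]=0,scc[3]=0,scc[4]=?,scc[5]=0,scc[6]=?,scc[7]=0,scc[8]=?)
step 6: low=(low[0]=0,low[1]=5,low[2]=0,low[3]=0,low[4]=?,low[5]=0,low[6]=?,low[7]=0,low[8]=?); scc=(scc[0]=0,scc[1]=1,scc[2]=0,scc[3]=0,scc[4]=?,scc[5]=0,scc[6]=?,scc[7]=0,scc[8]=?)
step 7: low=(low[0]=0,low[1]=5,low[2]=0,low[3]=0,low[4]=6,low[5]=0,low[6]=?,low[7]=0,low[8]=?); scc=(scc[0]=0,scc[1]=1,scc[2]=0,scc[3]=0,scc[4]=2,scc[5]=0,scc[6]=?,scc[7]=0,scc[8]=?)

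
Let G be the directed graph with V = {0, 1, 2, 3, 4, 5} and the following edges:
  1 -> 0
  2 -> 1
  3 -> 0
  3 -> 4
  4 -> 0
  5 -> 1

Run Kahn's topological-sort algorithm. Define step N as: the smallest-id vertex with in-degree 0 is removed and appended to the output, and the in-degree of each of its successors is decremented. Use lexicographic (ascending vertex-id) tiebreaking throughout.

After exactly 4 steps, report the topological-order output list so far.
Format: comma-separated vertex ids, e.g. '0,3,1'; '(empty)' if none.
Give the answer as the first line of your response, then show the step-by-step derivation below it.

2,3,4,5

step 1: output 2; order=[2]; indeg=(3,1,0,0,1,0)
step 2: output 3; order=[2,3]; indeg=(2,1,0,0,0,0)
step 3: output 4; order=[2,3,4]; indeg=(1,1,0,0,0,0)
step 4: output 5; order=[2,3,4,5]; indeg=(1,0,0,0,0,0)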